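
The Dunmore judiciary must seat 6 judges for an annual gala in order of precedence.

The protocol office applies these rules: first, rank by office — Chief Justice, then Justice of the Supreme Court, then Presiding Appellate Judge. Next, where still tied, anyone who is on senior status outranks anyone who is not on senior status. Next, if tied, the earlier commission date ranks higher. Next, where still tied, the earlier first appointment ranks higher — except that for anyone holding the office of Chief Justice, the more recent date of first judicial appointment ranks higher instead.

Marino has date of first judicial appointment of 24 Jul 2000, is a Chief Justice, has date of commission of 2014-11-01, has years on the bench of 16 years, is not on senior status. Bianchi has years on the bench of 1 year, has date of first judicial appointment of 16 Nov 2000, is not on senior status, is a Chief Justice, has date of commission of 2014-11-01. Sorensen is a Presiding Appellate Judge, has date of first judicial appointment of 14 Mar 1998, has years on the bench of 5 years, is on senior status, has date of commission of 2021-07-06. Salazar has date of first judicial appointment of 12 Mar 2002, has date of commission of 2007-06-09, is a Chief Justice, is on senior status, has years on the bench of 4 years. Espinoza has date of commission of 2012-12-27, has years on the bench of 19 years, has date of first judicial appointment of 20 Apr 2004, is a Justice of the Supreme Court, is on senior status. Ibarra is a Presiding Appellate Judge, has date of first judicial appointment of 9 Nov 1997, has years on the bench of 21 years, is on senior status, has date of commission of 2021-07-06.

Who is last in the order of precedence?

Sorensen

By office: Salazar, Bianchi and Marino (Chief Justice); then Espinoza (Justice of the Supreme Court); then Ibarra and Sorensen (Presiding Appellate Judge).
Among Salazar, Bianchi and Marino, on senior status before not on senior status: Salazar (on senior status) before Bianchi and Marino (not on senior status).
Bianchi and Marino both have date of commission 2014-11-01, so the next rule applies.
Among Bianchi and Marino, by date of first judicial appointment (later first) (reversed rule for this group): Bianchi (16 Nov 2000) before Marino (24 Jul 2000).
Ibarra and Sorensen are each on senior status, so the next rule applies.
Ibarra and Sorensen both have date of commission 2021-07-06, so the next rule applies.
Among Ibarra and Sorensen, by date of first judicial appointment (earlier first): Ibarra (9 Nov 1997) before Sorensen (14 Mar 1998).
Order: Salazar, Bianchi, Marino, Espinoza, Ibarra, Sorensen.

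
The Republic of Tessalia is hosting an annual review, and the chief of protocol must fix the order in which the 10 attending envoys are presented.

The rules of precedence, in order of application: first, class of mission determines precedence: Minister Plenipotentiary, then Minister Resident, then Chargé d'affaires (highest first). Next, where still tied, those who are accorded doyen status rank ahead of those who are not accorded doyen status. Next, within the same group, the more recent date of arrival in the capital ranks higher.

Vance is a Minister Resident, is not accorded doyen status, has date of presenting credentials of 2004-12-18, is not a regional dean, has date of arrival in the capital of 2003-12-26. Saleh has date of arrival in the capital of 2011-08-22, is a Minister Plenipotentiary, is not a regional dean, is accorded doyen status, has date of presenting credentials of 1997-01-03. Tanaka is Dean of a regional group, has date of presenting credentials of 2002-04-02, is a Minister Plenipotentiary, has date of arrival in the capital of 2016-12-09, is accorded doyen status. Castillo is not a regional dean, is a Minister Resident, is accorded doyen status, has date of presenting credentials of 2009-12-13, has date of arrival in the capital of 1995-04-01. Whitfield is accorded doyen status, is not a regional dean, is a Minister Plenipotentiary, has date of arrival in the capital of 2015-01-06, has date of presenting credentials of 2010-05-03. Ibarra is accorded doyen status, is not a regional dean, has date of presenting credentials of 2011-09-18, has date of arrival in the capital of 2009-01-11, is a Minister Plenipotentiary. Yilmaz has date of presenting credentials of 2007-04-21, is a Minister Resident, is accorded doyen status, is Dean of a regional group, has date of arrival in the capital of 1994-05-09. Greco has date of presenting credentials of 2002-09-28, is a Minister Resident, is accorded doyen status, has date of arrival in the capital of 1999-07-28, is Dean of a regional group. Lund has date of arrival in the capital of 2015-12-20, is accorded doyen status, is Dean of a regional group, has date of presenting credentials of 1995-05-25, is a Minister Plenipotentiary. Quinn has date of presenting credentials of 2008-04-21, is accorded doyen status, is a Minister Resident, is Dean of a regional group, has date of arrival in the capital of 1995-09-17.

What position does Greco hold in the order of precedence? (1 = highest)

6

By class of mission: Tanaka, Lund, Whitfield, Saleh and Ibarra (Minister Plenipotentiary); then Greco, Quinn, Castillo, Yilmaz and Vance (Minister Resident).
Tanaka, Lund, Whitfield, Saleh and Ibarra are each accorded doyen status, so the next rule applies.
Among Tanaka, Lund, Whitfield, Saleh and Ibarra, by date of arrival in the capital (later first): Tanaka (2016-12-09) before Lund (2015-12-20) before Whitfield (2015-01-06) before Saleh (2011-08-22) before Ibarra (2009-01-11).
Among Greco, Quinn, Castillo, Yilmaz and Vance, accorded doyen status before not accorded doyen status: Greco, Quinn, Castillo and Yilmaz (accorded doyen status) before Vance (not accorded doyen status).
Among Greco, Quinn, Castillo and Yilmaz, by date of arrival in the capital (later first): Greco (1999-07-28) before Quinn (1995-09-17) before Castillo (1995-04-01) before Yilmaz (1994-05-09).
Order: Tanaka, Lund, Whitfield, Saleh, Ibarra, Greco, Quinn, Castillo, Yilmaz, Vance. So position 6.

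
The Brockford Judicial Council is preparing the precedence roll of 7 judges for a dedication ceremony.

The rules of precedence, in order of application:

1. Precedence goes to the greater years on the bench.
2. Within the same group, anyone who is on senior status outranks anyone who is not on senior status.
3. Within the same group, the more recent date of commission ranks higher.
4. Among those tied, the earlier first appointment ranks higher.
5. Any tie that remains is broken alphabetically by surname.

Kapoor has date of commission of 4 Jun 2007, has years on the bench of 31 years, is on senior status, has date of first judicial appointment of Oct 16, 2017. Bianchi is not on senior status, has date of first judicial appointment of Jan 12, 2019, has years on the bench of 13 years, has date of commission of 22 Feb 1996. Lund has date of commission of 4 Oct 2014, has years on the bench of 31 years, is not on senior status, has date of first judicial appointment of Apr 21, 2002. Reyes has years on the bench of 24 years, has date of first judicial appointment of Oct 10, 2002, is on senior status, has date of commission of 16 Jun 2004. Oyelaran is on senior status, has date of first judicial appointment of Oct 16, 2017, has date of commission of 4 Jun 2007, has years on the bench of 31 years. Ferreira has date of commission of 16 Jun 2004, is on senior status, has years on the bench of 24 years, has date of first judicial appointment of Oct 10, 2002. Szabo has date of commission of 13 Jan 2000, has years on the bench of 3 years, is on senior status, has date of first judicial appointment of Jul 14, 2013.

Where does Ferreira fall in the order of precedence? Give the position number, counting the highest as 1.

4

By years on the bench (higher first): Kapoor, Oyelaran and Lund (each 31 years); then Ferreira and Reyes (both 24 years); then Bianchi (13 years); then Szabo (3 years).
Among Kapoor, Oyelaran and Lund, on senior status before not on senior status: Kapoor and Oyelaran (on senior status) before Lund (not on senior status).
Kapoor and Oyelaran both have date of commission 4 Jun 2007, so the next rule applies.
Kapoor and Oyelaran both have date of first judicial appointment Oct 16, 2017, so the next rule applies.
Among Kapoor and Oyelaran, alphabetically by surname: Kapoor before Oyelaran.
Ferreira and Reyes are each on senior status, so the next rule applies.
Ferreira and Reyes both have date of commission 16 Jun 2004, so the next rule applies.
Ferreira and Reyes both have date of first judicial appointment Oct 10, 2002, so the next rule applies.
Among Ferreira and Reyes, alphabetically by surname: Ferreira before Reyes.
Order: Kapoor, Oyelaran, Lund, Ferreira, Reyes, Bianchi, Szabo. So position 4.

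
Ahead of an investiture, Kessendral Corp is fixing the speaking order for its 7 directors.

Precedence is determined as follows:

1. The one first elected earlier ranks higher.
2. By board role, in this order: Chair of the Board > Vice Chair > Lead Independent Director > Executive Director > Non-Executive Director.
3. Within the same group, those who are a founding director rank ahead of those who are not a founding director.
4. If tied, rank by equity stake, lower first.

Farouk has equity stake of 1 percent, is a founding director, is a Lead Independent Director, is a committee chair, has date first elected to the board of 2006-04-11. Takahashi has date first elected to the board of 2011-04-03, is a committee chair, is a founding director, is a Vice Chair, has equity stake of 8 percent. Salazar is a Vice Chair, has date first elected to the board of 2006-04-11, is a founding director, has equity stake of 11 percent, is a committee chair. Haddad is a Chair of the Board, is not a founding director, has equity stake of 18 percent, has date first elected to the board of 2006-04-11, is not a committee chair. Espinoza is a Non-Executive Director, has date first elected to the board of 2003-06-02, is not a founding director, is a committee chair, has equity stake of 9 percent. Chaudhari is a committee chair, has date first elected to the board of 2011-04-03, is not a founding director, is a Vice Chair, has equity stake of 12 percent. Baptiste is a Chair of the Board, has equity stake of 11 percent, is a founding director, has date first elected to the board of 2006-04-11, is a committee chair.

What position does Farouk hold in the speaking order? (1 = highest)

By date first elected to the board (earlier first): Espinoza (2003-06-02); then Baptiste, Haddad, Salazar and Farouk (each 2006-04-11); then Takahashi and Chaudhari (both 2011-04-03).
Among Baptiste, Haddad, Salazar and Farouk, by board role: Baptiste and Haddad (Chair of the Board) before Salazar (Vice Chair) before Farouk (Lead Independent Director).
Among Baptiste and Haddad, a founding director before not a founding director: Baptiste (a founding director) before Haddad (not a founding director).
Takahashi and Chaudhari are each Vice Chair, so the next rule applies.
Among Takahashi and Chaudhari, a founding director before not a founding director: Takahashi (a founding director) before Chaudhari (not a founding director).
Order: Espinoza, Baptiste, Haddad, Salazar, Farouk, Takahashi, Chaudhari. So position 5.

5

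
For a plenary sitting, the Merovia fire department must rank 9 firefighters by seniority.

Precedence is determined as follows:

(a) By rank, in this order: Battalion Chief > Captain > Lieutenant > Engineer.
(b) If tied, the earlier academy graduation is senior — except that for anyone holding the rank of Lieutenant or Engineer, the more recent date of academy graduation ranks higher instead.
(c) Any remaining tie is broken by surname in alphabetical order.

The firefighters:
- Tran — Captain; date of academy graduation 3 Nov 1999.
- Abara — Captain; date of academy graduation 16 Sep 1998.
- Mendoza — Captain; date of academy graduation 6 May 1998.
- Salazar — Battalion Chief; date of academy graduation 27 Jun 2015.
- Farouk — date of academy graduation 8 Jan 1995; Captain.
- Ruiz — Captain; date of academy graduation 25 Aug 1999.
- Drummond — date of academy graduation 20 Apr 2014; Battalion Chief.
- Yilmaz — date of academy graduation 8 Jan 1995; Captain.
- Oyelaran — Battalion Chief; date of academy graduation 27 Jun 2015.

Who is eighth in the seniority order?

Ruiz

By rank: Drummond, Oyelaran and Salazar (Battalion Chief); then Farouk, Yilmaz, Mendoza, Abara, Ruiz and Tran (Captain).
Among Drummond, Oyelaran and Salazar, by date of academy graduation (earlier first): Drummond (20 Apr 2014) before Oyelaran and Salazar (27 Jun 2015).
Among Oyelaran and Salazar, alphabetically by surname: Oyelaran before Salazar.
Among Farouk, Yilmaz, Mendoza, Abara, Ruiz and Tran, by date of academy graduation (earlier first): Farouk and Yilmaz (8 Jan 1995) before Mendoza (6 May 1998) before Abara (16 Sep 1998) before Ruiz (25 Aug 1999) before Tran (3 Nov 1999).
Among Farouk and Yilmaz, alphabetically by surname: Farouk before Yilmaz.
Order: Drummond, Oyelaran, Salazar, Farouk, Yilmaz, Mendoza, Abara, Ruiz, Tran.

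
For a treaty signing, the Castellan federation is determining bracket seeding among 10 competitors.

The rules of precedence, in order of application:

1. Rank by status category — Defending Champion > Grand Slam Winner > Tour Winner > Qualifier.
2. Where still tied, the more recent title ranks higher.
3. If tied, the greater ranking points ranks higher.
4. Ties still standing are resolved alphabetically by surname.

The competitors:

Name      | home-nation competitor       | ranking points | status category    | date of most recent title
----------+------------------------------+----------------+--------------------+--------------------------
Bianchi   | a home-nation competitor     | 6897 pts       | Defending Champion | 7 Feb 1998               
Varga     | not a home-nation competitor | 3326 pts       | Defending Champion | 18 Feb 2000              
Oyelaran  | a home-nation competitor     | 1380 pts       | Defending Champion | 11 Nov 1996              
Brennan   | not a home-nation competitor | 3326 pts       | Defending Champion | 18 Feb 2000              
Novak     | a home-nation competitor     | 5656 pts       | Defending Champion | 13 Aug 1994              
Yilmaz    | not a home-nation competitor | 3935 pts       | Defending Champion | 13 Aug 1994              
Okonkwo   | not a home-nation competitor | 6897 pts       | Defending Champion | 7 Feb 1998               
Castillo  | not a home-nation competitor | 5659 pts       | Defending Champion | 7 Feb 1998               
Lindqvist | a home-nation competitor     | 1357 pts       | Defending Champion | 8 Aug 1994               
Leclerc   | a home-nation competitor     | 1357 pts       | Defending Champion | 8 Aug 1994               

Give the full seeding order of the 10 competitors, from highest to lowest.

Brennan, Varga, Bianchi, Okonkwo, Castillo, Oyelaran, Novak, Yilmaz, Leclerc, Lindqvist

By status category: Brennan, Varga, Bianchi, Okonkwo, Castillo, Oyelaran, Novak, Yilmaz, Leclerc and Lindqvist (Defending Champion).
Among Brennan, Varga, Bianchi, Okonkwo, Castillo, Oyelaran, Novak, Yilmaz, Leclerc and Lindqvist, by date of most recent title (later first): Brennan and Varga (18 Feb 2000) before Bianchi, Okonkwo and Castillo (7 Feb 1998) before Oyelaran (11 Nov 1996) before Novak and Yilmaz (13 Aug 1994) before Leclerc and Lindqvist (8 Aug 1994).
Brennan and Varga both have ranking points 3326 pts, so the next rule applies.
Among Brennan and Varga, alphabetically by surname: Brennan before Varga.
Among Bianchi, Okonkwo and Castillo, by ranking points (higher first): Bianchi and Okonkwo (6897 pts) before Castillo (5659 pts).
Among Bianchi and Okonkwo, alphabetically by surname: Bianchi before Okonkwo.
Among Novak and Yilmaz, by ranking points (higher first): Novak (5656 pts) before Yilmaz (3935 pts).
Leclerc and Lindqvist both have ranking points 1357 pts, so the next rule applies.
Among Leclerc and Lindqvist, alphabetically by surname: Leclerc before Lindqvist.
Full order: Brennan, Varga, Bianchi, Okonkwo, Castillo, Oyelaran, Novak, Yilmaz, Leclerc, Lindqvist.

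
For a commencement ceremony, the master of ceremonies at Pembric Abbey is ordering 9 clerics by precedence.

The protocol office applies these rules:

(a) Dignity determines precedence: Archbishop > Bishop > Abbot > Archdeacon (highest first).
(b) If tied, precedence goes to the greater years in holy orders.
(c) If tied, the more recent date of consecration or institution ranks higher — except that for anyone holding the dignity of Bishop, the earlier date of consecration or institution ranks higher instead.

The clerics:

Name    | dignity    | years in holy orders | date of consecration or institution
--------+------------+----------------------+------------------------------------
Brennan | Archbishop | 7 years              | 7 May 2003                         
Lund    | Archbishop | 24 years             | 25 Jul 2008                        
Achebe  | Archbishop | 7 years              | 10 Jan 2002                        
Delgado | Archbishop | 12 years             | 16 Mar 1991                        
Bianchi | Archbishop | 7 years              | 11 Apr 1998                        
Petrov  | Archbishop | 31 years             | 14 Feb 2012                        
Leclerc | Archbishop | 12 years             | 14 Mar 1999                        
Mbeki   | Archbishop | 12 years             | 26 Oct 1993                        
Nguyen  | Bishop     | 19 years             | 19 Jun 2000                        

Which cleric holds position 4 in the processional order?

Mbeki

By dignity: Petrov, Lund, Leclerc, Mbeki, Delgado, Brennan, Achebe and Bianchi (Archbishop); then Nguyen (Bishop).
Among Petrov, Lund, Leclerc, Mbeki, Delgado, Brennan, Achebe and Bianchi, by years in holy orders (higher first): Petrov (31 years) before Lund (24 years) before Leclerc, Mbeki and Delgado (12 years) before Brennan, Achebe and Bianchi (7 years).
Among Leclerc, Mbeki and Delgado, by date of consecration or institution (later first): Leclerc (14 Mar 1999) before Mbeki (26 Oct 1993) before Delgado (16 Mar 1991).
Among Brennan, Achebe and Bianchi, by date of consecration or institution (later first): Brennan (7 May 2003) before Achebe (10 Jan 2002) before Bianchi (11 Apr 1998).
Order: Petrov, Lund, Leclerc, Mbeki, Delgado, Brennan, Achebe, Bianchi, Nguyen.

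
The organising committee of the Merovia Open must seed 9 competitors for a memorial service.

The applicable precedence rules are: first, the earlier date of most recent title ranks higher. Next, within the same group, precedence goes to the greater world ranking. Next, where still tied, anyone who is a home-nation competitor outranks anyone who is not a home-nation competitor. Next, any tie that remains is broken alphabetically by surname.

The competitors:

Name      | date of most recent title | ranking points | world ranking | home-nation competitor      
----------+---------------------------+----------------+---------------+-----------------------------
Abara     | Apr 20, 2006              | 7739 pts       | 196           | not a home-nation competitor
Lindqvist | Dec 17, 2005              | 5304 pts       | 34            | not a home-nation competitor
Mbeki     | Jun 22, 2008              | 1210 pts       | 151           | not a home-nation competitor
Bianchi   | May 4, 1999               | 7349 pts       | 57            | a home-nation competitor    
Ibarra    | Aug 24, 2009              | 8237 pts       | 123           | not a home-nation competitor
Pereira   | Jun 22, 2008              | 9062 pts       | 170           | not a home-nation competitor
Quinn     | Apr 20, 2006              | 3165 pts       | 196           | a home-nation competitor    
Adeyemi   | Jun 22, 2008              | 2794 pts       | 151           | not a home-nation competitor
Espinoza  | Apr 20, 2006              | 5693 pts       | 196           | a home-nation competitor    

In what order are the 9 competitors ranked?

By date of most recent title (earlier first): Bianchi (May 4, 1999); then Lindqvist (Dec 17, 2005); then Espinoza, Quinn and Abara (each Apr 20, 2006); then Pereira, Adeyemi and Mbeki (each Jun 22, 2008); then Ibarra (Aug 24, 2009).
Espinoza, Quinn and Abara all have world ranking 196, so the next rule applies.
Among Espinoza, Quinn and Abara, a home-nation competitor before not a home-nation competitor: Espinoza and Quinn (a home-nation competitor) before Abara (not a home-nation competitor).
Among Espinoza and Quinn, alphabetically by surname: Espinoza before Quinn.
Among Pereira, Adeyemi and Mbeki, by world ranking (higher first): Pereira (170) before Adeyemi and Mbeki (151).
Adeyemi and Mbeki are each not a home-nation competitor, so the next rule applies.
Among Adeyemi and Mbeki, alphabetically by surname: Adeyemi before Mbeki.
Full order: Bianchi, Lindqvist, Espinoza, Quinn, Abara, Pereira, Adeyemi, Mbeki, Ibarra.

Bianchi, Lindqvist, Espinoza, Quinn, Abara, Pereira, Adeyemi, Mbeki, Ibarra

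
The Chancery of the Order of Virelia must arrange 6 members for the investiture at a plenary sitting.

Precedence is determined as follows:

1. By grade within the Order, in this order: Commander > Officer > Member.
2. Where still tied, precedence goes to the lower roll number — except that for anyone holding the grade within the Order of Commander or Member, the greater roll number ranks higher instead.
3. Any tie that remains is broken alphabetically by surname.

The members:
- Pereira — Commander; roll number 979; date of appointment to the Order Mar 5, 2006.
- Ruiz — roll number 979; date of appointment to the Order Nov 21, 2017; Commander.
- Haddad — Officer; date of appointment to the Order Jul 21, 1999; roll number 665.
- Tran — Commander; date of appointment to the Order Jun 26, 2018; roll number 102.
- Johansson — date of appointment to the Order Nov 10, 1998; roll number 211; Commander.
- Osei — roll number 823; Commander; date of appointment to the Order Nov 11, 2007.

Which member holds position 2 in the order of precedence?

By grade within the Order: Pereira, Ruiz, Osei, Johansson and Tran (Commander); then Haddad (Officer).
Among Pereira, Ruiz, Osei, Johansson and Tran, by roll number (higher first) (reversed rule for this group): Pereira and Ruiz (979) before Osei (823) before Johansson (211) before Tran (102).
Among Pereira and Ruiz, alphabetically by surname: Pereira before Ruiz.
Order: Pereira, Ruiz, Osei, Johansson, Tran, Haddad.

Ruiz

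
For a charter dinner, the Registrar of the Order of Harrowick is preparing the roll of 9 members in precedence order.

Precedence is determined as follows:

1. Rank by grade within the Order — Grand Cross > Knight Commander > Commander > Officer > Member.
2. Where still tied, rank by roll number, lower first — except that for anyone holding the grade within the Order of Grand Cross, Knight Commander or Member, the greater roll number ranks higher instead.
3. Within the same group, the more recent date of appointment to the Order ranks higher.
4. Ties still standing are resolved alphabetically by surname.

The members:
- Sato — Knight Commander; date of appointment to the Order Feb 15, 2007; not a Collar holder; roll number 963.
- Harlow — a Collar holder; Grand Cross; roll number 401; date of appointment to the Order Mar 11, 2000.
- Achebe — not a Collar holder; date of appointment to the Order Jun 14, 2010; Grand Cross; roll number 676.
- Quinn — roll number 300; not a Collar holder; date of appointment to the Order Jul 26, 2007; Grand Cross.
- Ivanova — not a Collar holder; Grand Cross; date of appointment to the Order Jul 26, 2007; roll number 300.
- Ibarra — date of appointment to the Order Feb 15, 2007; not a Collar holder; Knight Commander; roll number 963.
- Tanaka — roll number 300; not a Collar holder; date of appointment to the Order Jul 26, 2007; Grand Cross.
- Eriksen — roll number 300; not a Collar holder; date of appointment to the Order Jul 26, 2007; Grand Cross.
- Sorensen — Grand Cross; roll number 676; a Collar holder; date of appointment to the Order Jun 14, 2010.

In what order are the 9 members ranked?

By grade within the Order: Achebe, Sorensen, Harlow, Eriksen, Ivanova, Quinn and Tanaka (Grand Cross); then Ibarra and Sato (Knight Commander).
Among Achebe, Sorensen, Harlow, Eriksen, Ivanova, Quinn and Tanaka, by roll number (higher first) (reversed rule for this group): Achebe and Sorensen (676) before Harlow (401) before Eriksen, Ivanova, Quinn and Tanaka (300).
Achebe and Sorensen both have date of appointment to the Order Jun 14, 2010, so the next rule applies.
Among Achebe and Sorensen, alphabetically by surname: Achebe before Sorensen.
Eriksen, Ivanova, Quinn and Tanaka all have date of appointment to the Order Jul 26, 2007, so the next rule applies.
Among Eriksen, Ivanova, Quinn and Tanaka, alphabetically by surname: Eriksen before Ivanova before Quinn before Tanaka.
Ibarra and Sato both have roll number 963, so the next rule applies.
Ibarra and Sato both have date of appointment to the Order Feb 15, 2007, so the next rule applies.
Among Ibarra and Sato, alphabetically by surname: Ibarra before Sato.
Full order: Achebe, Sorensen, Harlow, Eriksen, Ivanova, Quinn, Tanaka, Ibarra, Sato.

Achebe, Sorensen, Harlow, Eriksen, Ivanova, Quinn, Tanaka, Ibarra, Sato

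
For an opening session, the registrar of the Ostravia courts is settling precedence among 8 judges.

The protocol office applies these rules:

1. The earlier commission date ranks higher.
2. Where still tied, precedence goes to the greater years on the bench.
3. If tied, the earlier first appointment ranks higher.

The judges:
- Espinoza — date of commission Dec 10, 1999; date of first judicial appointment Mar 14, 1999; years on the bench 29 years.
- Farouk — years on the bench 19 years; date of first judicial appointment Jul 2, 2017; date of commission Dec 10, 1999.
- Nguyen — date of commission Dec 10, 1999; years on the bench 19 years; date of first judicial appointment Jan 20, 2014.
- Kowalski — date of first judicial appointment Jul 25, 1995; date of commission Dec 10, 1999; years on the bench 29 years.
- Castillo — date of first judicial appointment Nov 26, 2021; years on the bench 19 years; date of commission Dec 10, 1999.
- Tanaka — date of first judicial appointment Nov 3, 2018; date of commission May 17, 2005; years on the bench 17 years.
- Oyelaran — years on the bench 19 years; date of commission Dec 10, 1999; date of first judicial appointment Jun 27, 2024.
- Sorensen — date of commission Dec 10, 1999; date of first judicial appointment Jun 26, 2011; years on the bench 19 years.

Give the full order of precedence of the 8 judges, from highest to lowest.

By date of commission (earlier first): Kowalski, Espinoza, Sorensen, Nguyen, Farouk, Castillo and Oyelaran (each Dec 10, 1999); then Tanaka (May 17, 2005).
Among Kowalski, Espinoza, Sorensen, Nguyen, Farouk, Castillo and Oyelaran, by years on the bench (higher first): Kowalski and Espinoza (29 years) before Sorensen, Nguyen, Farouk, Castillo and Oyelaran (19 years).
Among Kowalski and Espinoza, by date of first judicial appointment (earlier first): Kowalski (Jul 25, 1995) before Espinoza (Mar 14, 1999).
Among Sorensen, Nguyen, Farouk, Castillo and Oyelaran, by date of first judicial appointment (earlier first): Sorensen (Jun 26, 2011) before Nguyen (Jan 20, 2014) before Farouk (Jul 2, 2017) before Castillo (Nov 26, 2021) before Oyelaran (Jun 27, 2024).
Full order: Kowalski, Espinoza, Sorensen, Nguyen, Farouk, Castillo, Oyelaran, Tanaka.

Kowalski, Espinoza, Sorensen, Nguyen, Farouk, Castillo, Oyelaran, Tanaka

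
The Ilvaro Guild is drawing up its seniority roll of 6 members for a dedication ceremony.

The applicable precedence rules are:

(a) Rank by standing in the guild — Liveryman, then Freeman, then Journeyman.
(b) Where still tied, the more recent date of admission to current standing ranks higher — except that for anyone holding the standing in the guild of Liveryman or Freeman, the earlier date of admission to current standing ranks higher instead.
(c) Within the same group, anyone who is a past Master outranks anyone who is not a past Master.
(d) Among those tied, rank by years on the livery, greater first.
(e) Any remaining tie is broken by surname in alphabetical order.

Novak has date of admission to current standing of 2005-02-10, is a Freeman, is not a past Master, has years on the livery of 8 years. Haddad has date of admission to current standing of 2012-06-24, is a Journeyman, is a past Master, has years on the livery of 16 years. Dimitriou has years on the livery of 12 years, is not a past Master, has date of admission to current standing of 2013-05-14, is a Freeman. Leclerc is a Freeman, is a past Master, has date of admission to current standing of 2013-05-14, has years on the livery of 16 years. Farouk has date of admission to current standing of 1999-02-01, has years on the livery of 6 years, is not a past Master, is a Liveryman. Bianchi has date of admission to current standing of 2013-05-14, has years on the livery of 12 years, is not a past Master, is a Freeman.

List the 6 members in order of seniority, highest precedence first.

Farouk, Novak, Leclerc, Bianchi, Dimitriou, Haddad

By standing in the guild: Farouk (Liveryman); then Novak, Leclerc, Bianchi and Dimitriou (Freeman); then Haddad (Journeyman).
Among Novak, Leclerc, Bianchi and Dimitriou, by date of admission to current standing (earlier first) (reversed rule for this group): Novak (2005-02-10) before Leclerc, Bianchi and Dimitriou (2013-05-14).
Among Leclerc, Bianchi and Dimitriou, a past Master before not a past Master: Leclerc (a past Master) before Bianchi and Dimitriou (not a past Master).
Bianchi and Dimitriou both have years on the livery 12 years, so the next rule applies.
Among Bianchi and Dimitriou, alphabetically by surname: Bianchi before Dimitriou.
Full order: Farouk, Novak, Leclerc, Bianchi, Dimitriou, Haddad.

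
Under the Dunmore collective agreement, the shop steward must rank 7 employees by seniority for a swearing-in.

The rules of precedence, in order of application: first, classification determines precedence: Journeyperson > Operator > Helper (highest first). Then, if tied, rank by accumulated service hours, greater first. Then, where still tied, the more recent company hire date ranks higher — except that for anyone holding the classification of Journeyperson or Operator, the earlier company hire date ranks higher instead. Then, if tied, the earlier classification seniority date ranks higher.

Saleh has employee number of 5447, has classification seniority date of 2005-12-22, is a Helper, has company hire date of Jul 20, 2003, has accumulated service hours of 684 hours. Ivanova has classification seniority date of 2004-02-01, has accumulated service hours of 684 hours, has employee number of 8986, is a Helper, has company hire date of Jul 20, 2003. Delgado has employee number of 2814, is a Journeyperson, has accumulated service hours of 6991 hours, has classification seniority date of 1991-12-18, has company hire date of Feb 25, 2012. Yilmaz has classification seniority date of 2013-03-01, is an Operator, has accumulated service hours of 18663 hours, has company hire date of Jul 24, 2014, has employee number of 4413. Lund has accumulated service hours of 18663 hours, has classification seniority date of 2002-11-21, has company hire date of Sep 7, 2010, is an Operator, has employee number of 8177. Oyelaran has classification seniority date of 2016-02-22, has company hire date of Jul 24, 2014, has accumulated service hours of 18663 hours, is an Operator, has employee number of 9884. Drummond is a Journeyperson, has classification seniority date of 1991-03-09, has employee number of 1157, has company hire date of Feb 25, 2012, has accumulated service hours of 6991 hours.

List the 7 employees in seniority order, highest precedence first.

By classification: Drummond and Delgado (Journeyperson); then Lund, Yilmaz and Oyelaran (Operator); then Ivanova and Saleh (Helper).
Drummond and Delgado both have accumulated service hours 6991 hours, so the next rule applies.
Drummond and Delgado both have company hire date Feb 25, 2012, so the next rule applies.
Among Drummond and Delgado, by classification seniority date (earlier first): Drummond (1991-03-09) before Delgado (1991-12-18).
Lund, Yilmaz and Oyelaran all have accumulated service hours 18663 hours, so the next rule applies.
Among Lund, Yilmaz and Oyelaran, by company hire date (earlier first) (reversed rule for this group): Lund (Sep 7, 2010) before Yilmaz and Oyelaran (Jul 24, 2014).
Among Yilmaz and Oyelaran, by classification seniority date (earlier first): Yilmaz (2013-03-01) before Oyelaran (2016-02-22).
Ivanova and Saleh both have accumulated service hours 684 hours, so the next rule applies.
Ivanova and Saleh both have company hire date Jul 20, 2003, so the next rule applies.
Among Ivanova and Saleh, by classification seniority date (earlier first): Ivanova (2004-02-01) before Saleh (2005-12-22).
Full order: Drummond, Delgado, Lund, Yilmaz, Oyelaran, Ivanova, Saleh.

Drummond, Delgado, Lund, Yilmaz, Oyelaran, Ivanova, Saleh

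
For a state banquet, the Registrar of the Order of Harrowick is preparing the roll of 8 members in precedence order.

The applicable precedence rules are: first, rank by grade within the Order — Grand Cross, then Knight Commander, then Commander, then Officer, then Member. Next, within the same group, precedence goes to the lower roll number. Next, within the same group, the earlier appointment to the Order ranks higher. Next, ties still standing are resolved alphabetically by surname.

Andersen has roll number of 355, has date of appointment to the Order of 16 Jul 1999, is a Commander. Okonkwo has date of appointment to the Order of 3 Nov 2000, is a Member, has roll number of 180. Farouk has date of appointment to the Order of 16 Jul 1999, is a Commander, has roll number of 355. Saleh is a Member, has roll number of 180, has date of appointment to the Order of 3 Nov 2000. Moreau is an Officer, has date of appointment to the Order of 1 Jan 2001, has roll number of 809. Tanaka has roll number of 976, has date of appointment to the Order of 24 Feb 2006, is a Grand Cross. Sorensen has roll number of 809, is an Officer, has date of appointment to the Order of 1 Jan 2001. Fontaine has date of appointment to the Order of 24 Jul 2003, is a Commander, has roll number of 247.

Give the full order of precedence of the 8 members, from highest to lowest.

By grade within the Order: Tanaka (Grand Cross); then Fontaine, Andersen and Farouk (Commander); then Moreau and Sorensen (Officer); then Okonkwo and Saleh (Member).
Among Fontaine, Andersen and Farouk, by roll number (lower first): Fontaine (247) before Andersen and Farouk (355).
Andersen and Farouk both have date of appointment to the Order 16 Jul 1999, so the next rule applies.
Among Andersen and Farouk, alphabetically by surname: Andersen before Farouk.
Moreau and Sorensen both have roll number 809, so the next rule applies.
Moreau and Sorensen both have date of appointment to the Order 1 Jan 2001, so the next rule applies.
Among Moreau and Sorensen, alphabetically by surname: Moreau before Sorensen.
Okonkwo and Saleh both have roll number 180, so the next rule applies.
Okonkwo and Saleh both have date of appointment to the Order 3 Nov 2000, so the next rule applies.
Among Okonkwo and Saleh, alphabetically by surname: Okonkwo before Saleh.
Full order: Tanaka, Fontaine, Andersen, Farouk, Moreau, Sorensen, Okonkwo, Saleh.

Tanaka, Fontaine, Andersen, Farouk, Moreau, Sorensen, Okonkwo, Saleh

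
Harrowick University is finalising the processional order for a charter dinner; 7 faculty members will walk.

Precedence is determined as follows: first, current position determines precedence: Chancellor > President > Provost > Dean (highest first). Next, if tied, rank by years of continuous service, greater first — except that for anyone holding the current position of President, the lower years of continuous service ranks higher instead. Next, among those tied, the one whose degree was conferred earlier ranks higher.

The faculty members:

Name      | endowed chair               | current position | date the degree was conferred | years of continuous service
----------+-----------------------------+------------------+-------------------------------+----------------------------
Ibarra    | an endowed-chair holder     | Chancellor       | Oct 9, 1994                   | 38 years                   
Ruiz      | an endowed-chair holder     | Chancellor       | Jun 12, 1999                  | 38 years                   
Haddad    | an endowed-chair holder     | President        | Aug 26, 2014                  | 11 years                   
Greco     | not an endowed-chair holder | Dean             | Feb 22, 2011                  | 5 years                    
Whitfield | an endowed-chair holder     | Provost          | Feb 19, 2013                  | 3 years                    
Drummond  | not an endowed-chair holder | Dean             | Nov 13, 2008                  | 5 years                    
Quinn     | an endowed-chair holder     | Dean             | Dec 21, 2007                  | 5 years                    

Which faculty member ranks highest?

Ibarra

By current position: Ibarra and Ruiz (Chancellor); then Haddad (President); then Whitfield (Provost); then Quinn, Drummond and Greco (Dean).
Ibarra and Ruiz both have years of continuous service 38 years, so the next rule applies.
Among Ibarra and Ruiz, by date the degree was conferred (earlier first): Ibarra (Oct 9, 1994) before Ruiz (Jun 12, 1999).
Quinn, Drummond and Greco all have years of continuous service 5 years, so the next rule applies.
Among Quinn, Drummond and Greco, by date the degree was conferred (earlier first): Quinn (Dec 21, 2007) before Drummond (Nov 13, 2008) before Greco (Feb 22, 2011).
Order: Ibarra, Ruiz, Haddad, Whitfield, Quinn, Drummond, Greco.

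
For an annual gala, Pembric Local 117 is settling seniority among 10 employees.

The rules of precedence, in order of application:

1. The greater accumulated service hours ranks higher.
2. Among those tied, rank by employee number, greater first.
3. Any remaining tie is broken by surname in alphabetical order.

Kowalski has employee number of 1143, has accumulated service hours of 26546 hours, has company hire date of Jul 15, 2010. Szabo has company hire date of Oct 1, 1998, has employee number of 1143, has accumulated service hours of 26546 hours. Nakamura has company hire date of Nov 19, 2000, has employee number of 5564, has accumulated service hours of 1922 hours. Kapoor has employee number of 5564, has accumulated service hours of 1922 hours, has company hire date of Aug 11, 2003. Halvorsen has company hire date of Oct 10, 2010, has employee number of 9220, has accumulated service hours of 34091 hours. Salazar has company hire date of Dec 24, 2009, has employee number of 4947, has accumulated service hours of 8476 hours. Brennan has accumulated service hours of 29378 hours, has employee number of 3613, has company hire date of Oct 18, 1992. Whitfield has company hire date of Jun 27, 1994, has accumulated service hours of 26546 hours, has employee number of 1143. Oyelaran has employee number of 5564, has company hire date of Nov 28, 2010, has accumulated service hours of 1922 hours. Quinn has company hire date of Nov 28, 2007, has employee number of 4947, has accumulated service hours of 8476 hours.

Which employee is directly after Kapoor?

Nakamura

By accumulated service hours (higher first): Halvorsen (34091 hours); then Brennan (29378 hours); then Kowalski, Szabo and Whitfield (each 26546 hours); then Quinn and Salazar (both 8476 hours); then Kapoor, Nakamura and Oyelaran (each 1922 hours).
Kowalski, Szabo and Whitfield all have employee number 1143, so the next rule applies.
Among Kowalski, Szabo and Whitfield, alphabetically by surname: Kowalski before Szabo before Whitfield.
Quinn and Salazar both have employee number 4947, so the next rule applies.
Among Quinn and Salazar, alphabetically by surname: Quinn before Salazar.
Kapoor, Nakamura and Oyelaran all have employee number 5564, so the next rule applies.
Among Kapoor, Nakamura and Oyelaran, alphabetically by surname: Kapoor before Nakamura before Oyelaran.
Order: Halvorsen, Brennan, Kowalski, Szabo, Whitfield, Quinn, Salazar, Kapoor, Nakamura, Oyelaran.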